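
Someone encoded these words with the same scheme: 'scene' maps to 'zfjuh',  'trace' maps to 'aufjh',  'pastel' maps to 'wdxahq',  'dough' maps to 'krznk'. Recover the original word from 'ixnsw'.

Shifts by position in scene: pos 0: s→z (+7), pos 1: c→f (+3), pos 2: e→j (+5), pos 3: n→u (+7), pos 4: e→h (+3) — repeating every 3. A repeating key of period 3 is used — shifts +7, +3, +5 over and over.
Undoing it on ixnsw: i−7=b, x−3=u, n−5=i, s−7=l, w−3=t.

built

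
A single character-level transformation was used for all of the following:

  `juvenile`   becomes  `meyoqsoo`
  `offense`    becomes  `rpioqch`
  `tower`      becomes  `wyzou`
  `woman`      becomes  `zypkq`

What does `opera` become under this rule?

A repeating key of period 2 is used — shifts +3, +10 over and over.
For opera: o+3=r, p+10=z, e+3=h, r+10=b, a+3=d.

rzhbd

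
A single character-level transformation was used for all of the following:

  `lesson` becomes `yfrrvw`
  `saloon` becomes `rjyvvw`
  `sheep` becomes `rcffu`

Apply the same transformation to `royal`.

svljy

Each letter's alphabet position (a=0..z=25) is mapped through 25·x+9 mod 26 — an affine cipher.
Applying it to royal: r(17)→25·17+9≡18=s; o(14)→25·14+9≡21=v; y(24)→25·24+9≡11=l; a(0)→25·0+9≡9=j; l(11)→25·11+9≡24=y (all mod 26).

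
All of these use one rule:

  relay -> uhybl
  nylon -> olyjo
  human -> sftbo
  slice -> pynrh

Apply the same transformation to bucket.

r(17)→u(20) and e(4)→h(7) fit y≡21x+1 (mod 26); the inverse of 21 mod 26 is 5. Each letter's alphabet position (a=0..z=25) is mapped through 21·x+1 mod 26 — an affine cipher.
For bucket: b(1)→21·1+1≡22=w; u(20)→21·20+1≡5=f; c(2)→21·2+1≡17=r; k(10)→21·10+1≡3=d; e(4)→21·4+1≡7=h; t(19)→21·19+1≡10=k (all mod 26).

wfrdhk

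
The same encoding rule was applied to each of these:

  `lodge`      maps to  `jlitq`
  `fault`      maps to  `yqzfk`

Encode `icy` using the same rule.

The output letters match the input read backwards, each shifted +5: lodge reversed is egdol. Read the word backwards and shift each letter +5.
On icy: reverse → yci; then shift: y+5=d, c+5=h, i+5=n.

dhn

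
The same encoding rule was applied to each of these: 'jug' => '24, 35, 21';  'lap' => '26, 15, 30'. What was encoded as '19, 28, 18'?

j is letter #10 and maps to 24: an offset of 14. Letters become their 1-based position plus 14 (so a→15, b→16, …).
Undoing it on 19, 28, 18: 19→(19−14)÷1=5=e, 28→(28−14)÷1=14=n, 18→(18−14)÷1=4=d.

end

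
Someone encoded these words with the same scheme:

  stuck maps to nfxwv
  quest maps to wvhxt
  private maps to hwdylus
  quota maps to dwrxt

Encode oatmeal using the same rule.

The output letters match the input read backwards, each shifted +3: stuck reversed is kcuts. Read the word backwards and shift each letter +3.
For oatmeal: reverse → laemtao; then shift: l+3=o, a+3=d, e+3=h, m+3=p, t+3=w, a+3=d, o+3=r.

odhpwdr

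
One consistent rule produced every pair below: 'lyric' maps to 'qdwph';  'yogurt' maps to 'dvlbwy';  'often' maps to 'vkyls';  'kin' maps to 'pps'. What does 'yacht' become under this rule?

dhhmy

The shift depends on letter class: consonant l→q is +5, but vowel i→p is +7. Two shifts are in play — +7 for a/e/i/o/u, +5 for every other letter.
For yacht: y(cons)+5=d, a(vowel)+7=h, c(cons)+5=h, h(cons)+5=m, t(cons)+5=y.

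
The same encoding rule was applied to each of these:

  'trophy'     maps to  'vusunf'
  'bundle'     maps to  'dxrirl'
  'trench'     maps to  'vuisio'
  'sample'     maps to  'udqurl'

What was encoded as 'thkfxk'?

regard

The shift increases by 1 at each position, starting from +2: 2, 3, 4, ….
Decoding thkfxk: t−2=r, h−3=e, k−4=g, f−5=a, x−6=r, k−7=d.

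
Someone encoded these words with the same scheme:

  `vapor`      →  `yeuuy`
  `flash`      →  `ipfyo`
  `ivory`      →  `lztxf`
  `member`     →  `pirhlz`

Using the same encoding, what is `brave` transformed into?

evfbl

The shift increases by 1 at each position, starting from +3: 3, 4, 5, ….
For brave: b+3=e, r+4=v, a+5=f, v+6=b, e+7=l.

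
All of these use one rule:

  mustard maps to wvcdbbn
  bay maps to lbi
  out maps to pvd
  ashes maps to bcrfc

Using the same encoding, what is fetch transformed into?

Two shifts are in play — +1 for a/e/i/o/u, +10 for every other letter.
Applying it to fetch: f(cons)+10=p, e(vowel)+1=f, t(cons)+10=d, c(cons)+10=m, h(cons)+10=r.

pfdmr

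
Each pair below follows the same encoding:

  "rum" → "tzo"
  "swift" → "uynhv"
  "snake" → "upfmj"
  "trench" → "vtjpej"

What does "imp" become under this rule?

The shift depends on letter class: consonant r→t is +2, but vowel u→z is +5. Vowels shift forward by 5 and consonants shift forward by 2.
For imp: i(vowel)+5=n, m(cons)+2=o, p(cons)+2=r.

nor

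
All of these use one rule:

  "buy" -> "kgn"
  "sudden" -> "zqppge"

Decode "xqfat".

hotel

The output letters match the input read backwards, each shifted +12: buy reversed is yub. Read the word backwards and shift each letter +12.
Undoing it on xqfat: shift back: x−12=l, q−12=e, f−12=t, a−12=o, t−12=h → letoh; then reverse → hotel.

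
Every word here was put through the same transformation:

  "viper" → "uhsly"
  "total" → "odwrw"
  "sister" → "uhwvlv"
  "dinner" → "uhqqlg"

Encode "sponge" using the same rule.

hjqrsv

The output letters match the input read backwards, each shifted +3: viper reversed is repiv. Read the word backwards and shift each letter +3.
Applying it to sponge: reverse → egnops; then shift: e+3=h, g+3=j, n+3=q, o+3=r, p+3=s, s+3=v.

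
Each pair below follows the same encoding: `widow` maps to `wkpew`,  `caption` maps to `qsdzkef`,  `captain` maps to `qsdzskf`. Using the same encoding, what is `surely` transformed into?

w(22)→w(22) and i(8)→k(10) fit y≡25x+18 (mod 26); the inverse of 25 mod 26 is 25. This is an affine cipher: with a=0,…,z=25, each position x becomes (25x+18) mod 26.
On surely: s(18)→25·18+18≡0=a; u(20)→25·20+18≡24=y; r(17)→25·17+18≡1=b; e(4)→25·4+18≡14=o; l(11)→25·11+18≡7=h; y(24)→25·24+18≡20=u (all mod 26).

aybohu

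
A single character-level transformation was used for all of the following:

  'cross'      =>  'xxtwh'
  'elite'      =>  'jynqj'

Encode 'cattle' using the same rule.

The output letters match the input read backwards, each shifted +5: cross reversed is ssorc. Read the word backwards and shift each letter +5.
On cattle: reverse → elttac; then shift: e+5=j, l+5=q, t+5=y, t+5=y, a+5=f, c+5=h.

jqyyfh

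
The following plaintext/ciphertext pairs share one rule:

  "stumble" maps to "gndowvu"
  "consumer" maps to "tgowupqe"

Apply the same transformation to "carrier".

tgkttce

The output letters match the input read backwards, each shifted +2: stumble reversed is elbmuts. Two steps: reverse the string, then apply a Caesar shift of +2.
For carrier: reverse → reirrac; then shift: r+2=t, e+2=g, i+2=k, r+2=t, r+2=t, a+2=c, c+2=e.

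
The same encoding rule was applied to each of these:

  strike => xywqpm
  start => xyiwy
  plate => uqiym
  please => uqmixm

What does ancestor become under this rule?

ishmxyww

The shift depends on letter class: consonant s→x is +5, but vowel i→q is +8. Two shifts are in play — +8 for a/e/i/o/u, +5 for every other letter.
On ancestor: a(vowel)+8=i, n(cons)+5=s, c(cons)+5=h, e(vowel)+8=m, s(cons)+5=x, t(cons)+5=y, o(vowel)+8=w, r(cons)+5=w.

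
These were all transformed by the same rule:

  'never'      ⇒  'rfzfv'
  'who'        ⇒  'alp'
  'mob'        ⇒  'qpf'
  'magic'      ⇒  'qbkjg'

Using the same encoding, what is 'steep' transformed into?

wxfft

Vowels shift forward by 1 and consonants shift forward by 4.
On steep: s(cons)+4=w, t(cons)+4=x, e(vowel)+1=f, e(vowel)+1=f, p(cons)+4=t.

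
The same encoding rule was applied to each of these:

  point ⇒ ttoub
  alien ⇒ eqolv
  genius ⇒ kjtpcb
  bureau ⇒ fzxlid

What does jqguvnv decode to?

Each letter shifts forward by (position + 4), i.e. 4, 5, 6, … — the shift grows by one for each successive letter.
Undoing it on jqguvnv: j−4=f, q−5=l, g−6=a, u−7=n, v−8=n, n−9=e, v−10=l.

flannel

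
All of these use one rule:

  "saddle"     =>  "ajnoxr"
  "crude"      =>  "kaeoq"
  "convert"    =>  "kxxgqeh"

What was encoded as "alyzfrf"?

scooter

In saddle: s→a is +8, a→j is +9, d→n is +10, d→o is +11 — the shift increases by 1 each position. The shift increases by 1 at each position, starting from +8: 8, 9, 10, ….
Decoding alyzfrf: a−8=s, l−9=c, y−10=o, z−11=o, f−12=t, r−13=e, f−14=r.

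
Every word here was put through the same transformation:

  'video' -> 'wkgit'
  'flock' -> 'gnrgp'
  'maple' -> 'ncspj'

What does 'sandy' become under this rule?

In video: v→w is +1, i→k is +2, d→g is +3, e→i is +4 — the shift increases by 1 each position. Each letter shifts forward by (position + 1), i.e. 1, 2, 3, … — the shift grows by one for each successive letter.
On sandy: s+1=t, a+2=c, n+3=q, d+4=h, y+5=d.

tcqhd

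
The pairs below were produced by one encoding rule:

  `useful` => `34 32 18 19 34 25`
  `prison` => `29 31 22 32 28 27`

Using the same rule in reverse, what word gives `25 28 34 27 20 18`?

u is letter #21 and maps to 34: an offset of 13. The number is (letter's place in the alphabet, a=1) + 13.
Decoding 25 28 34 27 20 18: 25→(25−13)÷1=12=l, 28→(28−13)÷1=15=o, 34→(34−13)÷1=21=u, 27→(27−13)÷1=14=n, 20→(20−13)÷1=7=g, 18→(18−13)÷1=5=e.

lounge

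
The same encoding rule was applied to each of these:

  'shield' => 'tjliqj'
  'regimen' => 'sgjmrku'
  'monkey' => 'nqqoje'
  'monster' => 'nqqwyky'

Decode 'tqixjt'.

soften

In shield: s→t is +1, h→j is +2, i→l is +3, e→i is +4 — the shift increases by 1 each position. Each letter shifts forward by (position + 1), i.e. 1, 2, 3, … — the shift grows by one for each successive letter.
Decoding tqixjt: t−1=s, q−2=o, i−3=f, x−4=t, j−5=e, t−6=n.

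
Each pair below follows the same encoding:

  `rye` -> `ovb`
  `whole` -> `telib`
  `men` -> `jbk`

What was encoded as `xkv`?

Every letter moves 23 places later in the alphabet, wrapping around z→a.
Reversing it on xkv: x−23=a, k−23=n, v−23=y.

any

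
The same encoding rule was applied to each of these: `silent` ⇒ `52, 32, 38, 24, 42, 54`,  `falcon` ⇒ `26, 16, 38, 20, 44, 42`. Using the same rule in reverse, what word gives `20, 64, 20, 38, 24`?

The formula is n = 2×(alphabet index, a=1) + 14.
Undoing it on 20, 64, 20, 38, 24: 20→(20−14)÷2=3=c, 64→(64−14)÷2=25=y, 20→(20−14)÷2=3=c, 38→(38−14)÷2=12=l, 24→(24−14)÷2=5=e.

cycle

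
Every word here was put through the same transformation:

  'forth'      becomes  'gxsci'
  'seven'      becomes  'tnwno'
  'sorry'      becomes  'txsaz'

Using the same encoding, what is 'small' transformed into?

tvbum

Shifts by position in forth: pos 0: f→g (+1), pos 1: o→x (+9), pos 2: r→s (+1), pos 3: t→c (+9) — repeating every 2. It's a Vigenère-style cipher with numeric key [1,9]: position i shifts by key[i mod 2].
Applying it to small: s+1=t, m+9=v, a+1=b, l+9=u, l+1=m.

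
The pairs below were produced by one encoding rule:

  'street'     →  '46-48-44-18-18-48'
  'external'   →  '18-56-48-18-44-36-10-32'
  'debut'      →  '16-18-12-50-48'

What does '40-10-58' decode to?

s(#19)→46 and t(#20)→48: differences scale by 2, so n = 2·pos + 8. Each letter becomes 2×(its alphabet position, a=1..z=26) + 8.
Decoding 40-10-58: 40→(40−8)÷2=16=p, 10→(10−8)÷2=1=a, 58→(58−8)÷2=25=y.

pay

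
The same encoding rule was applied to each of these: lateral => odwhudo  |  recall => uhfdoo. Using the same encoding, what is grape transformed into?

judsh

Compare letters: l→o is +3, a→d is +3, t→w is +3 — a constant shift. Each letter is shifted forward by 3 in the alphabet (a Caesar shift of +3).
For grape: g+3=j, r+3=u, a+3=d, p+3=s, e+3=h.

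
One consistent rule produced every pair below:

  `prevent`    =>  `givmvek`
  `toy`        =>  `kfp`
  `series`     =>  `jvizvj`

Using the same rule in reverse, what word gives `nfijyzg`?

worship

Compare letters: p→g is +17, r→i is +17, e→v is +17 — a constant shift. It's a constant shift of +17 (ROT17).
Decoding nfijyzg: n−17=w, f−17=o, i−17=r, j−17=s, y−17=h, z−17=i, g−17=p.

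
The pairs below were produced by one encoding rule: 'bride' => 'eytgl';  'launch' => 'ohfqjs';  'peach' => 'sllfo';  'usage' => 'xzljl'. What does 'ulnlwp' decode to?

Shifts by position in bride: pos 0: b→e (+3), pos 1: r→y (+7), pos 2: i→t (+11), pos 3: d→g (+3), pos 4: e→l (+7) — repeating every 3. It's a Vigenère-style cipher with numeric key [3,7,11]: position i shifts by key[i mod 3].
Undoing it on ulnlwp: u−3=r, l−7=e, n−11=c, l−3=i, w−7=p, p−11=e.

recipe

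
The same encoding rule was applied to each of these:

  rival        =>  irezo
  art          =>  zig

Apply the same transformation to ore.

This is the alphabet-reversal cipher (Atbash): a becomes z, b becomes y, etc.
On ore: o↔l, r↔i, e↔v.

liv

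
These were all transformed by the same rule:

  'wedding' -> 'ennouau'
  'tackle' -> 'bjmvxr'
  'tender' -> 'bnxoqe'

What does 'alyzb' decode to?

scoop

In wedding: w→e is +8, e→n is +9, d→n is +10, d→o is +11 — the shift increases by 1 each position. Letter i (0-indexed) is shifted by i+8, so successive shifts are 8, 9, 10, ….
Reversing it on alyzb: a−8=s, l−9=c, y−10=o, z−11=o, b−12=p.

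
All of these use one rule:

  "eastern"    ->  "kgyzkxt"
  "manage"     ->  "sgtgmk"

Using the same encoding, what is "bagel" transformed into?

It's a constant shift of +6 (ROT6).
On bagel: b+6=h, a+6=g, g+6=m, e+6=k, l+6=r.

hgmkr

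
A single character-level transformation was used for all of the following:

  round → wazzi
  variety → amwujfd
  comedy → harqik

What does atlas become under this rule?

Shifts by position in round: pos 0: r→w (+5), pos 1: o→a (+12), pos 2: u→z (+5), pos 3: n→z (+12) — repeating every 2. A repeating key of period 2 is used — shifts +5, +12 over and over.
Applying it to atlas: a+5=f, t+12=f, l+5=q, a+12=m, s+5=x.

ffqmx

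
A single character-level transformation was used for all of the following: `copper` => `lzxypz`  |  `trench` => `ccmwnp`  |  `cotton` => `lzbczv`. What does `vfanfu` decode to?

It's a Vigenère-style cipher with numeric key [9,11,8]: position i shifts by key[i mod 3].
Undoing it on vfanfu: v−9=m, f−11=u, a−8=s, n−9=e, f−11=u, u−8=m.

museum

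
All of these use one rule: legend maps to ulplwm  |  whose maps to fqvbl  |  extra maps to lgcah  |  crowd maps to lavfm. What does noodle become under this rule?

wvvmul

The shift depends on letter class: consonant l→u is +9, but vowel e→l is +7. The rule splits by letter class: vowels +7, consonants +9.
For noodle: n(cons)+9=w, o(vowel)+7=v, o(vowel)+7=v, d(cons)+9=m, l(cons)+9=u, e(vowel)+7=l.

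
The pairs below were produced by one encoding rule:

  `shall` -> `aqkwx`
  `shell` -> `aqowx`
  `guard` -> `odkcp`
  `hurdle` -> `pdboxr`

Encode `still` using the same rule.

In shall: s→a is +8, h→q is +9, a→k is +10, l→w is +11 — the shift increases by 1 each position. Each letter shifts forward by (position + 8), i.e. 8, 9, 10, … — the shift grows by one for each successive letter.
For still: s+8=a, t+9=c, i+10=s, l+11=w, l+12=x.

acswx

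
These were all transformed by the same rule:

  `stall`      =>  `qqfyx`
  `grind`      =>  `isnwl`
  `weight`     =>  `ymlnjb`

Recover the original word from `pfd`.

The output letters match the input read backwards, each shifted +5: stall reversed is llats. The word is reversed, then every letter is shifted forward by 5.
Undoing it on pfd: shift back: p−5=k, f−5=a, d−5=y → kay; then reverse → yak.

yak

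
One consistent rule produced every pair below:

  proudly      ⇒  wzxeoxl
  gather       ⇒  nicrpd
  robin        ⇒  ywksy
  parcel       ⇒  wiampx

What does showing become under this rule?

The shift increases by 1 at each position, starting from +7: 7, 8, 9, ….
For showing: s+7=z, h+8=p, o+9=x, w+10=g, i+11=t, n+12=z, g+13=t.

zpxgtzt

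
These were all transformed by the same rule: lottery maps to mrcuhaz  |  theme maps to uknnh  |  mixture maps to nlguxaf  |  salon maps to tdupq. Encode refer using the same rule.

Shifts by position in lottery: pos 0: l→m (+1), pos 1: o→r (+3), pos 2: t→c (+9), pos 3: t→u (+1), pos 4: e→h (+3), pos 5: r→a (+9) — repeating every 3. A repeating key of period 3 is used — shifts +1, +3, +9 over and over.
For refer: r+1=s, e+3=h, f+9=o, e+1=f, r+3=u.

shofu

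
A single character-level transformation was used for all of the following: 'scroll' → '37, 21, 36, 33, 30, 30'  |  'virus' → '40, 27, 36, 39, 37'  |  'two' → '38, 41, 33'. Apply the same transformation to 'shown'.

37, 26, 33, 41, 32

s is letter #19 and maps to 37: an offset of 18. Each letter is replaced by its alphabet position (a=1..z=26) + 18.
On shown: s=19→37, h=8→26, o=15→33, w=23→41, n=14→32.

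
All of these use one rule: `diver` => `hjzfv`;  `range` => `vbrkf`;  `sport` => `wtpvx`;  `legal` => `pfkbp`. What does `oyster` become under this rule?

The shift depends on letter class: consonant d→h is +4, but vowel i→j is +1. The rule splits by letter class: vowels +1, consonants +4.
On oyster: o(vowel)+1=p, y(cons)+4=c, s(cons)+4=w, t(cons)+4=x, e(vowel)+1=f, r(cons)+4=v.

pcwxfv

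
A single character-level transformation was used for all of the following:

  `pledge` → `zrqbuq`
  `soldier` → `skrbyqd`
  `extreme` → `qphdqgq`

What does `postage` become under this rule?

zkshiuq

Each letter's alphabet position (a=0..z=25) is mapped through 15·x+8 mod 26 — an affine cipher.
Applying it to postage: p(15)→15·15+8≡25=z; o(14)→15·14+8≡10=k; s(18)→15·18+8≡18=s; t(19)→15·19+8≡7=h; a(0)→15·0+8≡8=i; g(6)→15·6+8≡20=u; e(4)→15·4+8≡16=q (all mod 26).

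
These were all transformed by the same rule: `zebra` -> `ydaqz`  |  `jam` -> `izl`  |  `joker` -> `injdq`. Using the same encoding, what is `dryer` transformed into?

cqxdq

This is a Caesar cipher with shift 25.
Applying it to dryer: d+25=c, r+25=q, y+25=x, e+25=d, r+25=q.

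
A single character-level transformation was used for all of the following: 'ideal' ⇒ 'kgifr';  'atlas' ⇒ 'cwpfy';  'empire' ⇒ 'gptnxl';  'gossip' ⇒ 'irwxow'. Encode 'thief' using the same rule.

The shift increases by 1 at each position, starting from +2: 2, 3, 4, ….
Applying it to thief: t+2=v, h+3=k, i+4=m, e+5=j, f+6=l.

vkmjl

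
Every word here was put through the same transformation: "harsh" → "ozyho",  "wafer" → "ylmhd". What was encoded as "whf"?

yap

The output letters match the input read backwards, each shifted +7: harsh reversed is hsrah. Read the word backwards and shift each letter +7.
Undoing it on whf: shift back: w−7=p, h−7=a, f−7=y → pay; then reverse → yap.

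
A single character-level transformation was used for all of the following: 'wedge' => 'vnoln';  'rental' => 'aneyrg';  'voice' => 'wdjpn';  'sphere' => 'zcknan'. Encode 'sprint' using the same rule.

zcajey

w(22)→v(21) and e(4)→n(13) fit y≡25x+17 (mod 26); the inverse of 25 mod 26 is 25. This is an affine cipher: with a=0,…,z=25, each position x becomes (25x+17) mod 26.
On sprint: s(18)→25·18+17≡25=z; p(15)→25·15+17≡2=c; r(17)→25·17+17≡0=a; i(8)→25·8+17≡9=j; n(13)→25·13+17≡4=e; t(19)→25·19+17≡24=y (all mod 26).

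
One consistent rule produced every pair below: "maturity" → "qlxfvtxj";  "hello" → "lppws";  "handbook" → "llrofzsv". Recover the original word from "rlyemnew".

Shifts by position in maturity: pos 0: m→q (+4), pos 1: a→l (+11), pos 2: t→x (+4), pos 3: u→f (+11) — repeating every 2. A repeating key of period 2 is used — shifts +4, +11 over and over.
Reversing it on rlyemnew: r−4=n, l−11=a, y−4=u, e−11=t, m−4=i, n−11=c, e−4=a, w−11=l.

nautical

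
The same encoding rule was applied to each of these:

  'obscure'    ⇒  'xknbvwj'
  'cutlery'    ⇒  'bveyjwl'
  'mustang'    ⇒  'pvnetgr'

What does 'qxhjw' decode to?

joker

Treating letters as 0–25, the rule is x ↦ 17x + 19 (mod 26).
Decoding qxhjw: q(16)→23·(16−19)≡9=j; x(23)→23·(23−19)≡14=o; h(7)→23·(7−19)≡10=k; j(9)→23·(9−19)≡4=e; w(22)→23·(22−19)≡17=r (all mod 26).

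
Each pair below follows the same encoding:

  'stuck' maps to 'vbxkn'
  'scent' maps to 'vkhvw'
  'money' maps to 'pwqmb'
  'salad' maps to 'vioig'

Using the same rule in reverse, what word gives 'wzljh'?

Shifts by position in stuck: pos 0: s→v (+3), pos 1: t→b (+8), pos 2: u→x (+3), pos 3: c→k (+8) — repeating every 2. A repeating key of period 2 is used — shifts +3, +8 over and over.
Decoding wzljh: w−3=t, z−8=r, l−3=i, j−8=b, h−3=e.

tribe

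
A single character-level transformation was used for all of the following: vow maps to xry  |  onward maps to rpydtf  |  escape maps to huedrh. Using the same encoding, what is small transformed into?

uodnn

The shift depends on letter class: consonant v→x is +2, but vowel o→r is +3. Two shifts are in play — +3 for a/e/i/o/u, +2 for every other letter.
For small: s(cons)+2=u, m(cons)+2=o, a(vowel)+3=d, l(cons)+2=n, l(cons)+2=n.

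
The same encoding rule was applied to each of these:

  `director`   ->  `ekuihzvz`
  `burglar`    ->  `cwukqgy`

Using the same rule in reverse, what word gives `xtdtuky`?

wrapper

In director: d→e is +1, i→k is +2, r→u is +3, e→i is +4 — the shift increases by 1 each position. Letter i (0-indexed) is shifted by i+1, so successive shifts are 1, 2, 3, ….
Decoding xtdtuky: x−1=w, t−2=r, d−3=a, t−4=p, u−5=p, k−6=e, y−7=r.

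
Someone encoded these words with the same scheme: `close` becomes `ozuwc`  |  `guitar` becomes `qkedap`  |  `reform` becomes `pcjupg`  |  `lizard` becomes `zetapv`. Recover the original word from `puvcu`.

rodeo

c(2)→o(14) and l(11)→z(25) fit y≡7x+0 (mod 26); the inverse of 7 mod 26 is 15. This is an affine cipher: with a=0,…,z=25, each position x becomes (7x+0) mod 26.
Undoing it on puvcu: p(15)→15·(15−0)≡17=r; u(20)→15·(20−0)≡14=o; v(21)→15·(21−0)≡3=d; c(2)→15·(2−0)≡4=e; u(20)→15·(20−0)≡14=o (all mod 26).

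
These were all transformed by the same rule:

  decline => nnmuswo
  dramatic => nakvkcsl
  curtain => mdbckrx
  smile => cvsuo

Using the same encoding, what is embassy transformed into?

ovljcbi

The shifts repeat in a cycle of length 2: positions 0,1,… shift by +10, +9, then the pattern repeats.
Applying it to embassy: e+10=o, m+9=v, b+10=l, a+9=j, s+10=c, s+9=b, y+10=i.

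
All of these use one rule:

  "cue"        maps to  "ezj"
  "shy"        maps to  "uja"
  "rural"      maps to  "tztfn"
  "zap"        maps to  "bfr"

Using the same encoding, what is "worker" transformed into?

yttmjt

Two shifts are in play — +5 for a/e/i/o/u, +2 for every other letter.
Applying it to worker: w(cons)+2=y, o(vowel)+5=t, r(cons)+2=t, k(cons)+2=m, e(vowel)+5=j, r(cons)+2=t.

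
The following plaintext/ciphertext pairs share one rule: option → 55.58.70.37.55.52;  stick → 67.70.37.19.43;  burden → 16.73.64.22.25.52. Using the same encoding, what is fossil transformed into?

o(#15)→55 and p(#16)→58: differences scale by 3, so n = 3·pos + 10. The formula is n = 3×(alphabet index, a=1) + 10.
For fossil: f=6→28, o=15→55, s=19→67, s=19→67, i=9→37, l=12→46.

28.55.67.67.37.46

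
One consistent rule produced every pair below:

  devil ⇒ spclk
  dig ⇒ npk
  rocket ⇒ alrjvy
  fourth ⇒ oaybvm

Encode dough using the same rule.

onbvk

The output letters match the input read backwards, each shifted +7: devil reversed is lived. Two steps: reverse the string, then apply a Caesar shift of +7.
On dough: reverse → hguod; then shift: h+7=o, g+7=n, u+7=b, o+7=v, d+7=k.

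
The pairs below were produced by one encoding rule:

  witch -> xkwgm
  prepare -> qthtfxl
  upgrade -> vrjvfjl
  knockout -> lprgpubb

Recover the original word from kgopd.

jelly

In witch: w→x is +1, i→k is +2, t→w is +3, c→g is +4 — the shift increases by 1 each position. The shift increases by 1 at each position, starting from +1: 1, 2, 3, ….
Decoding kgopd: k−1=j, g−2=e, o−3=l, p−4=l, d−5=y.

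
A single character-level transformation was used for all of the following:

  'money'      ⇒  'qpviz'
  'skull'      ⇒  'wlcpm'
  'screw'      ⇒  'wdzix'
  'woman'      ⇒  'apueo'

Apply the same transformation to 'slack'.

Shifts by position in money: pos 0: m→q (+4), pos 1: o→p (+1), pos 2: n→v (+8), pos 3: e→i (+4), pos 4: y→z (+1) — repeating every 3. A repeating key of period 3 is used — shifts +4, +1, +8 over and over.
On slack: s+4=w, l+1=m, a+8=i, c+4=g, k+1=l.

wmigl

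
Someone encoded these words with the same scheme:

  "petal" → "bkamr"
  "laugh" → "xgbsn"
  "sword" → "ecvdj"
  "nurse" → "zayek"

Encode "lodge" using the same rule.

xuksk

It's a Vigenère-style cipher with numeric key [12,6,7]: position i shifts by key[i mod 3].
For lodge: l+12=x, o+6=u, d+7=k, g+12=s, e+6=k.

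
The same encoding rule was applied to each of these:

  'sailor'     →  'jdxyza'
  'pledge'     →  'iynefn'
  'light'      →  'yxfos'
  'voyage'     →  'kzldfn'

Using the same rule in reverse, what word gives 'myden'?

blade

s(18)→j(9) and a(0)→d(3) fit y≡9x+3 (mod 26); the inverse of 9 mod 26 is 3. Treating letters as 0–25, the rule is x ↦ 9x + 3 (mod 26).
Undoing it on myden: m(12)→3·(12−3)≡1=b; y(24)→3·(24−3)≡11=l; d(3)→3·(3−3)≡0=a; e(4)→3·(4−3)≡3=d; n(13)→3·(13−3)≡4=e (all mod 26).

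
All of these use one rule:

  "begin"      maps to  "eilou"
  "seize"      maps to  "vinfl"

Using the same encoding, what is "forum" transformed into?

iswat

In begin: b→e is +3, e→i is +4, g→l is +5, i→o is +6 — the shift increases by 1 each position. Each letter shifts forward by (position + 3), i.e. 3, 4, 5, … — the shift grows by one for each successive letter.
Applying it to forum: f+3=i, o+4=s, r+5=w, u+6=a, m+7=t.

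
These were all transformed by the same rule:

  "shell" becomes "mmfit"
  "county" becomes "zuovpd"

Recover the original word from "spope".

donor

The output letters match the input read backwards, each shifted +1: shell reversed is llehs. Two steps: reverse the string, then apply a Caesar shift of +1.
Reversing it on spope: shift back: s−1=r, p−1=o, o−1=n, p−1=o, e−1=d → ronod; then reverse → donor.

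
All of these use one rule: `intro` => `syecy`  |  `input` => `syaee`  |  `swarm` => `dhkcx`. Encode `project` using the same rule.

Vowels shift forward by 10 and consonants shift forward by 11.
Applying it to project: p(cons)+11=a, r(cons)+11=c, o(vowel)+10=y, j(cons)+11=u, e(vowel)+10=o, c(cons)+11=n, t(cons)+11=e.

acyuone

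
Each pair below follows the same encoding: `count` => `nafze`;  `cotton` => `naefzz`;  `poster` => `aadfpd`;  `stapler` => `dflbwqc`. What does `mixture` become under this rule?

It's a Vigenère-style cipher with numeric key [11,12]: position i shifts by key[i mod 2].
Applying it to mixture: m+11=x, i+12=u, x+11=i, t+12=f, u+11=f, r+12=d, e+11=p.

xuiffdp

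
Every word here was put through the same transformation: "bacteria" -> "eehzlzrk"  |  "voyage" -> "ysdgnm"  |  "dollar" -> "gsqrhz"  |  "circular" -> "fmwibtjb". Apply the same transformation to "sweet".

In bacteria: b→e is +3, a→e is +4, c→h is +5, t→z is +6 — the shift increases by 1 each position. Each letter shifts forward by (position + 3), i.e. 3, 4, 5, … — the shift grows by one for each successive letter.
On sweet: s+3=v, w+4=a, e+5=j, e+6=k, t+7=a.

vajka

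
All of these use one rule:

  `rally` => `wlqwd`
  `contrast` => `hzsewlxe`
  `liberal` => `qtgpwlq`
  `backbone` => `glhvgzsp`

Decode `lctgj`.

Shifts by position in rally: pos 0: r→w (+5), pos 1: a→l (+11), pos 2: l→q (+5), pos 3: l→w (+11) — repeating every 2. It's a Vigenère-style cipher with numeric key [5,11]: position i shifts by key[i mod 2].
Undoing it on lctgj: l−5=g, c−11=r, t−5=o, g−11=v, j−5=e.

grove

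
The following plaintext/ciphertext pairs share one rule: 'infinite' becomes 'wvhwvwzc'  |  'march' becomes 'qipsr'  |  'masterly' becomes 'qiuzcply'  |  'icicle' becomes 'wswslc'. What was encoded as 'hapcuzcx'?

i(8)→w(22) and n(13)→v(21) fit y≡5x+8 (mod 26); the inverse of 5 mod 26 is 21. This is an affine cipher: with a=0,…,z=25, each position x becomes (5x+8) mod 26.
Decoding hapcuzcx: h(7)→21·(7−8)≡5=f; a(0)→21·(0−8)≡14=o; p(15)→21·(15−8)≡17=r; c(2)→21·(2−8)≡4=e; u(20)→21·(20−8)≡18=s; z(25)→21·(25−8)≡19=t; c(2)→21·(2−8)≡4=e; x(23)→21·(23−8)≡3=d (all mod 26).

forested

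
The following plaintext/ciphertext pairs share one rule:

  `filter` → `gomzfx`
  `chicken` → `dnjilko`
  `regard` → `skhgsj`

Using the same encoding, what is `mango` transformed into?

Shifts by position in filter: pos 0: f→g (+1), pos 1: i→o (+6), pos 2: l→m (+1), pos 3: t→z (+6) — repeating every 2. The shifts repeat in a cycle of length 2: positions 0,1,… shift by +1, +6, then the pattern repeats.
Applying it to mango: m+1=n, a+6=g, n+1=o, g+6=m, o+1=p.

ngomp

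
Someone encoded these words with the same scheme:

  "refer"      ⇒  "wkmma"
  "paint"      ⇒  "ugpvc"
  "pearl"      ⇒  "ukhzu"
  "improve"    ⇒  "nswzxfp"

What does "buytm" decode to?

world

In refer: r→w is +5, e→k is +6, f→m is +7, e→m is +8 — the shift increases by 1 each position. Each letter shifts forward by (position + 5), i.e. 5, 6, 7, … — the shift grows by one for each successive letter.
Reversing it on buytm: b−5=w, u−6=o, y−7=r, t−8=l, m−9=d.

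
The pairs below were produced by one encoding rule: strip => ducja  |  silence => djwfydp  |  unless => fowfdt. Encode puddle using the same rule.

Shifts by position in strip: pos 0: s→d (+11), pos 1: t→u (+1), pos 2: r→c (+11), pos 3: i→j (+1) — repeating every 2. The shifts repeat in a cycle of length 2: positions 0,1,… shift by +11, +1, then the pattern repeats.
On puddle: p+11=a, u+1=v, d+11=o, d+1=e, l+11=w, e+1=f.

avoewf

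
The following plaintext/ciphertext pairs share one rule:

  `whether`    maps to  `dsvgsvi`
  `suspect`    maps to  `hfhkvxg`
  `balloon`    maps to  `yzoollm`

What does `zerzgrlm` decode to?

aviation

Each pair mirrors across the alphabet (w↔d, h↔s, e↔v): positions sum to 25. Letters are reflected about the middle of the alphabet (position → 25−position): Atbash.
Undoing it on zerzgrlm: z↔a, e↔v, r↔i, z↔a, g↔t, r↔i, l↔o, m↔n.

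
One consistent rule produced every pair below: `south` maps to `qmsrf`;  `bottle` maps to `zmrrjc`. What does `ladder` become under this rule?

jybbcp

Compare letters: s→q is +24, o→m is +24, u→s is +24 — a constant shift. Each letter is shifted forward by 24 in the alphabet (a Caesar shift of +24).
Applying it to ladder: l+24=j, a+24=y, d+24=b, d+24=b, e+24=c, r+24=p.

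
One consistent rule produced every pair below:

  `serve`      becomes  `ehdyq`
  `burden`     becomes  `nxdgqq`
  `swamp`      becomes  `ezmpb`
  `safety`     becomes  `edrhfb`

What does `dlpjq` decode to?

Shifts by position in serve: pos 0: s→e (+12), pos 1: e→h (+3), pos 2: r→d (+12), pos 3: v→y (+3) — repeating every 2. It's a Vigenère-style cipher with numeric key [12,3]: position i shifts by key[i mod 2].
Undoing it on dlpjq: d−12=r, l−3=i, p−12=d, j−3=g, q−12=e.

ridge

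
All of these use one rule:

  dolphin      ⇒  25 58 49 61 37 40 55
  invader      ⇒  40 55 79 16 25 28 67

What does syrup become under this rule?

With a=1..z=26, the number is 3·pos + 13.
Applying it to syrup: s=19→70, y=25→88, r=18→67, u=21→76, p=16→61.

70 88 67 76 61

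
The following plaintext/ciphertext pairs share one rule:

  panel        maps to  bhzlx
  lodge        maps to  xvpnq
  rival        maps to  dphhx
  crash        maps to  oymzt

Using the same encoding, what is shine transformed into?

eouuq

Shifts by position in panel: pos 0: p→b (+12), pos 1: a→h (+7), pos 2: n→z (+12), pos 3: e→l (+7) — repeating every 2. A repeating key of period 2 is used — shifts +12, +7 over and over.
For shine: s+12=e, h+7=o, i+12=u, n+7=u, e+12=q.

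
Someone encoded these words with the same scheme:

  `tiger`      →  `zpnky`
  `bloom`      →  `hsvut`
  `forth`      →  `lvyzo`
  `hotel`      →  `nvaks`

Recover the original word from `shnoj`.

magic

Shifts by position in tiger: pos 0: t→z (+6), pos 1: i→p (+7), pos 2: g→n (+7), pos 3: e→k (+6), pos 4: r→y (+7) — repeating every 3. It's a Vigenère-style cipher with numeric key [6,7,7]: position i shifts by key[i mod 3].
Reversing it on shnoj: s−6=m, h−7=a, n−7=g, o−6=i, j−7=c.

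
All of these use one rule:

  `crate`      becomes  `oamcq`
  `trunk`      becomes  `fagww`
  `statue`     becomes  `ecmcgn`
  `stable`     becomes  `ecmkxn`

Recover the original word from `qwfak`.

Shifts by position in crate: pos 0: c→o (+12), pos 1: r→a (+9), pos 2: a→m (+12), pos 3: t→c (+9) — repeating every 2. It's a Vigenère-style cipher with numeric key [12,9]: position i shifts by key[i mod 2].
Reversing it on qwfak: q−12=e, w−9=n, f−12=t, a−9=r, k−12=y.

entry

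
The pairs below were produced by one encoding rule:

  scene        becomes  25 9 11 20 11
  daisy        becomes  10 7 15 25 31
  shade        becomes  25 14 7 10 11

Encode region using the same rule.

s is letter #19 and maps to 25: an offset of 6. Each letter is replaced by its alphabet position (a=1..z=26) + 6.
Applying it to region: r=18→24, e=5→11, g=7→13, i=9→15, o=15→21, n=14→20.

24 11 13 15 21 20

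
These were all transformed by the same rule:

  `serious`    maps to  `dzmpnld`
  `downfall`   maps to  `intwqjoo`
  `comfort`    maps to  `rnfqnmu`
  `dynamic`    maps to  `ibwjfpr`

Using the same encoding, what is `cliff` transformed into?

ropqq

Treating letters as 0–25, the rule is x ↦ 17x + 9 (mod 26).
On cliff: c(2)→17·2+9≡17=r; l(11)→17·11+9≡14=o; i(8)→17·8+9≡15=p; f(5)→17·5+9≡16=q; f(5)→17·5+9≡16=q (all mod 26).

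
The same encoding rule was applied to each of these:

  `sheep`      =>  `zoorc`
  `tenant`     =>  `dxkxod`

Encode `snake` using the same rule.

oukxc

The output letters match the input read backwards, each shifted +10: sheep reversed is peehs. The word is reversed, then every letter is shifted forward by 10.
For snake: reverse → ekans; then shift: e+10=o, k+10=u, a+10=k, n+10=x, s+10=c.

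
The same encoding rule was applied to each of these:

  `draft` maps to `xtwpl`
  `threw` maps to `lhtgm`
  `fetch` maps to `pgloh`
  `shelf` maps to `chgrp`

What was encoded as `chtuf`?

d(3)→x(23) and r(17)→t(19) fit y≡9x+22 (mod 26); the inverse of 9 mod 26 is 3. This is an affine cipher: with a=0,…,z=25, each position x becomes (9x+22) mod 26.
Undoing it on chtuf: c(2)→3·(2−22)≡18=s; h(7)→3·(7−22)≡7=h; t(19)→3·(19−22)≡17=r; u(20)→3·(20−22)≡20=u; f(5)→3·(5−22)≡1=b (all mod 26).

shrub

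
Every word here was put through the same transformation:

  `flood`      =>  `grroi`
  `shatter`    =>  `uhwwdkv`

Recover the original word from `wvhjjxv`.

The output letters match the input read backwards, each shifted +3: flood reversed is doolf. Two steps: reverse the string, then apply a Caesar shift of +3.
Decoding wvhjjxv: shift back: w−3=t, v−3=s, h−3=e, j−3=g, j−3=g, x−3=u, v−3=s → tseggus; then reverse → suggest.

suggest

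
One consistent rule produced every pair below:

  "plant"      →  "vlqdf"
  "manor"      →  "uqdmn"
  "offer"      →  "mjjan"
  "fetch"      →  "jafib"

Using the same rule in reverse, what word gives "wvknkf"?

p(15)→v(21) and l(11)→l(11) fit y≡9x+16 (mod 26); the inverse of 9 mod 26 is 3. Treating letters as 0–25, the rule is x ↦ 9x + 16 (mod 26).
Reversing it on wvknkf: w(22)→3·(22−16)≡18=s; v(21)→3·(21−16)≡15=p; k(10)→3·(10−16)≡8=i; n(13)→3·(13−16)≡17=r; k(10)→3·(10−16)≡8=i; f(5)→3·(5−16)≡19=t (all mod 26).

spirit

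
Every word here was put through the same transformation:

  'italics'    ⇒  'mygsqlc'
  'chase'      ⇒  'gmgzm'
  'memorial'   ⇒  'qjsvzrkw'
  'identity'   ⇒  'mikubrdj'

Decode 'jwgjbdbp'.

fracture

In italics: i→m is +4, t→y is +5, a→g is +6, l→s is +7 — the shift increases by 1 each position. Letter i (0-indexed) is shifted by i+4, so successive shifts are 4, 5, 6, ….
Reversing it on jwgjbdbp: j−4=f, w−5=r, g−6=a, j−7=c, b−8=t, d−9=u, b−10=r, p−11=e.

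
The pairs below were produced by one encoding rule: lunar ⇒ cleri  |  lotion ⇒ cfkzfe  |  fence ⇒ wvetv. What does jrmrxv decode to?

Compare letters: l→c is +17, u→l is +17, n→e is +17 — a constant shift. Each letter is shifted forward by 17 in the alphabet (a Caesar shift of +17).
Undoing it on jrmrxv: j−17=s, r−17=a, m−17=v, r−17=a, x−17=g, v−17=e.

savage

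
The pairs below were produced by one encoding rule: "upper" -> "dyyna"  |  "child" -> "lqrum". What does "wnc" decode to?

Compare letters: u→d is +9, p→y is +9, p→y is +9 — a constant shift. It's a constant shift of +9 (ROT9).
Reversing it on wnc: w−9=n, n−9=e, c−9=t.

net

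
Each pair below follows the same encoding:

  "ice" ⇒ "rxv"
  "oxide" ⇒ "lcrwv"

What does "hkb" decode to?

Each pair mirrors across the alphabet (i↔r, c↔x, e↔v): positions sum to 25. Each letter is replaced by its mirror in the alphabet: a↔z, b↔y, c↔x, and so on (the Atbash cipher).
Undoing it on hkb: h↔s, k↔p, b↔y.

spy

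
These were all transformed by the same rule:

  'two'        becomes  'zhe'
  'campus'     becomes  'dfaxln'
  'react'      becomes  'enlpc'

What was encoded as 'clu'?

jar

The output letters match the input read backwards, each shifted +11: two reversed is owt. Read the word backwards and shift each letter +11.
Undoing it on clu: shift back: c−11=r, l−11=a, u−11=j → raj; then reverse → jar.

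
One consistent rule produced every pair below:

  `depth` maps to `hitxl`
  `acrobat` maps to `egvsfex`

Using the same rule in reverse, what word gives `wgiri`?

Compare letters: d→h is +4, e→i is +4, p→t is +4 — a constant shift. Every letter moves 4 places later in the alphabet, wrapping around z→a.
Decoding wgiri: w−4=s, g−4=c, i−4=e, r−4=n, i−4=e.

scene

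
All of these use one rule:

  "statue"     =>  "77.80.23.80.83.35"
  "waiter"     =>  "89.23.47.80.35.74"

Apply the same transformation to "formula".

s(#19)→77 and t(#20)→80: differences scale by 3, so n = 3·pos + 20. With a=1..z=26, the number is 3·pos + 20.
On formula: f=6→38, o=15→65, r=18→74, m=13→59, u=21→83, l=12→56, a=1→23.

38.65.74.59.83.56.23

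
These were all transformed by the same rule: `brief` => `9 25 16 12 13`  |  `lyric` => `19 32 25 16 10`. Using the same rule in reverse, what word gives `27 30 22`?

The number is (letter's place in the alphabet, a=1) + 7.
Reversing it on 27 30 22: 27→(27−7)÷1=20=t, 30→(30−7)÷1=23=w, 22→(22−7)÷1=15=o.

two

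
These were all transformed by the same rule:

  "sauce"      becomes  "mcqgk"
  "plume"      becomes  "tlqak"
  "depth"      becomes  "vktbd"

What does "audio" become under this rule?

cqvse

s(18)→m(12) and a(0)→c(2) fit y≡15x+2 (mod 26); the inverse of 15 mod 26 is 7. This is an affine cipher: with a=0,…,z=25, each position x becomes (15x+2) mod 26.
Applying it to audio: a(0)→15·0+2≡2=c; u(20)→15·20+2≡16=q; d(3)→15·3+2≡21=v; i(8)→15·8+2≡18=s; o(14)→15·14+2≡4=e (all mod 26).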